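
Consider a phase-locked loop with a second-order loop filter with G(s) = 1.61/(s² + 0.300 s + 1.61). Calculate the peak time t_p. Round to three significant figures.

t_p ≈ 2.49 s

Matching coefficients with s² + 2ζω_n s + ω_n² gives ω_n² = 1.61 ⇒ ω_n = 1.27 rad/s, and ζ = 0.300/(2ω_n) = 0.118.
The damped frequency ω_d = ω_n√(1−ζ²) = 1.26 rad/s. Then t_p = π/ω_d = 2.49 s.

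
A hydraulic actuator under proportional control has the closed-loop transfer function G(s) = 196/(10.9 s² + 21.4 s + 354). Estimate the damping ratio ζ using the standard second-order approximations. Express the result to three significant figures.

ζ ≈ 0.172

Dividing through by 10.9: denominator becomes s² + 1.963 s + 32.48.
So ω_n = √32.48 = 5.70 rad/s and ζ = 1.963/(2·5.70) = 0.172.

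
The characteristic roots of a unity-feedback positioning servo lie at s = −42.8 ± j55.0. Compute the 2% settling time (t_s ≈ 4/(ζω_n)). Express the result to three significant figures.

t_s ≈ 0.0935 s

For poles at −σ ± jω_d, ζω_n = σ = 42.8, so t_s ≈ 4/σ = 0.0935 s.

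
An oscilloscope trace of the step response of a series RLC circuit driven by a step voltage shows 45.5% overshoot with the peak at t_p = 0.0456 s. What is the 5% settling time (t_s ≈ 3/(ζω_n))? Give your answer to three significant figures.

ζ from %OS: ζ = |ln 0.455|/√(π²+ln²0.455) = 0.243.
t_p = π/ω_d ⇒ ω_d = 68.9 rad/s; then ω_n = ω_d/√(1−ζ²) = 71.0 rad/s.
t_s ≈ 3/(ζω_n) = 3/(0.243·71.0) = 0.174 s.

t_s ≈ 0.174 s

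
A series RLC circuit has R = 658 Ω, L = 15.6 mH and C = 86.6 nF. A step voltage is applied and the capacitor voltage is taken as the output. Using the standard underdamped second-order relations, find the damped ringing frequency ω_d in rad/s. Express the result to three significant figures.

ω_d ≈ 17200 rad/s

For a series RLC circuit (capacitor voltage as output), ω_n = 1/√(LC) = 1/√(15.6 mH · 86.6 nF) = 27200 rad/s.
ζ = (R/2)·√(C/L) = (658/2)·√(86.6 nF/15.6 mH) = 0.775.
The damped frequency ω_d = ω_n√(1−ζ²) = 17200 rad/s.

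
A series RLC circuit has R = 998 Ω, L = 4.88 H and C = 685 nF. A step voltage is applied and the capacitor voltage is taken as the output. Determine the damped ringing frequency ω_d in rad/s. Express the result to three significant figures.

For a series RLC circuit (capacitor voltage as output), ω_n = 1/√(LC) = 1/√(4.88 H · 685 nF) = 547 rad/s.
ζ = (R/2)·√(C/L) = (998/2)·√(685 nF/4.88 H) = 0.187.
ω_d = ω_n√(1−ζ²) = 537 rad/s.

ω_d ≈ 537 rad/s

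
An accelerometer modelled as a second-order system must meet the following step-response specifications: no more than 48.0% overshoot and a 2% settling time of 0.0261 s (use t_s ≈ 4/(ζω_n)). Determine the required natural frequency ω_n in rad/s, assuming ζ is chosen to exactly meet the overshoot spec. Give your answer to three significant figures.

ω_n ≈ 674 rad/s

Inverting the overshoot relation: ζ = |ln 0.480|/√(π² + ln²0.480) = 0.228.
From t_s ≈ 4/(ζω_n): ω_n = 4/(ζ·t_s) = 4/(0.228·0.0261) = 674 rad/s.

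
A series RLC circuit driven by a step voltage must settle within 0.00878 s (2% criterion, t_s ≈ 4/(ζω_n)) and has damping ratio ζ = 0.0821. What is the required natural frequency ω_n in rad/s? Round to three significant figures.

ω_n ≈ 5550 rad/s

Rearranging t_s ≈ 4/(ζω_n) gives ω_n = 4/(ζ·t_s) = 4/(0.0821 × 0.00878) = 5550 rad/s.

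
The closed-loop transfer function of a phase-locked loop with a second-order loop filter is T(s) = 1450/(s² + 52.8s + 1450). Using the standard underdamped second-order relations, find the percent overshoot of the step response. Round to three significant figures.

%OS ≈ 4.87%

Matching coefficients with s² + 2ζω_n s + ω_n² gives ω_n² = 1450 ⇒ ω_n = 38.1 rad/s, and ζ = 52.8/(2ω_n) = 0.693.
%OS = 100·exp(−πζ/√(1−ζ²)) = 4.87%.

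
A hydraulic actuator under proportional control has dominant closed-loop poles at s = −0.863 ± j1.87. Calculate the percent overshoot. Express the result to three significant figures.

%OS ≈ 23.5%

With σ = 0.863, ω_d = 1.87: ω_n = √(σ²+ω_d²) = 2.06 rad/s, ζ = σ/ω_n = 0.419.
Overshoot: exp(−π·0.419/√(1−0.419²)) = 0.235, i.e. 23.5%.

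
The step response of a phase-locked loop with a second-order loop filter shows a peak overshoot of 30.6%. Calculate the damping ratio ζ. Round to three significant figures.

From %OS = 100·exp(−πζ/√(1−ζ²)), invert to get ζ = −ln(OS)/√(π² + ln²(OS)) with OS = 0.306.
−ln 0.306 = 1.184, so ζ = 1.184/√(π² + 1.402) = 0.353.

ζ ≈ 0.353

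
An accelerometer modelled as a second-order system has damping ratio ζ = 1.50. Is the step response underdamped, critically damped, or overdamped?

Since ζ = 1.50 > 1, the system is overdamped.

overdamped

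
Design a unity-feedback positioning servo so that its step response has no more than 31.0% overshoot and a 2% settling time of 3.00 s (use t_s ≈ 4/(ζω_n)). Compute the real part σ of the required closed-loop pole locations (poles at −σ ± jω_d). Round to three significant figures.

σ ≈ 1.33

The settling-time spec alone fixes σ = ζω_n = 4/t_s = 4/3.00 = 1.33.
(Overshoot then fixes ζ = 0.349 and hence ω_d = σ·√(1−ζ²)/ζ = 3.58 rad/s.)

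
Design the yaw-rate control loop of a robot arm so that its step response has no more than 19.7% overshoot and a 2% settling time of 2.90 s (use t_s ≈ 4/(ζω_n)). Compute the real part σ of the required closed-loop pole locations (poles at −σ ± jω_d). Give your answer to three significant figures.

The settling-time spec alone fixes σ = ζω_n = 4/t_s = 4/2.90 = 1.38.
(Overshoot then fixes ζ = 0.459 and hence ω_d = σ·√(1−ζ²)/ζ = 2.67 rad/s.)

σ ≈ 1.38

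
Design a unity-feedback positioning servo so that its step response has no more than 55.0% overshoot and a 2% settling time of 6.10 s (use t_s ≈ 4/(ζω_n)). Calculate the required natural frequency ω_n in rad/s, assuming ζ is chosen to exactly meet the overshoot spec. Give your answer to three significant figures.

ζ = −ln(OS)/√(π² + (ln OS)²). With OS = 0.550, ln OS = −0.5978 and ζ = 0.5978/3.198 = 0.187.
Then ω_n = 4/(ζ t_s) = 4/(0.187 × 6.10) = 3.51 rad/s.

ω_n ≈ 3.51 rad/s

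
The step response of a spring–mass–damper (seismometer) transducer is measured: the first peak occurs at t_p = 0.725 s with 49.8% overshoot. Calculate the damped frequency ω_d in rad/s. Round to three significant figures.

t_p = π/ω_d, so ω_d = π/0.725 = 4.33 rad/s.

ω_d ≈ 4.33 rad/s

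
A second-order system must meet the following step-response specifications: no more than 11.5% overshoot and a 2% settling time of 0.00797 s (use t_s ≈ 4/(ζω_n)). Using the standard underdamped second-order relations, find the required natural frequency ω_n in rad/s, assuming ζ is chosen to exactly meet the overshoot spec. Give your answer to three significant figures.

From %OS = 100·exp(−πζ/√(1−ζ²)), invert to get ζ = −ln(OS)/√(π² + ln²(OS)) with OS = 0.115.
−ln 0.115 = 2.163, so ζ = 2.163/√(π² + 4.678) = 0.567.
Then ω_n = 4/(ζ t_s) = 4/(0.567 × 0.00797) = 885 rad/s.

ω_n ≈ 885 rad/s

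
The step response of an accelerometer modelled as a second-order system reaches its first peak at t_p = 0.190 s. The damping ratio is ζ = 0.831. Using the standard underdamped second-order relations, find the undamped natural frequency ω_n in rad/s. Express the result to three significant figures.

Peak time t_p = π/ω_d, so ω_d = π/t_p = π/0.190 = 16.5 rad/s.
ω_n = ω_d/√(1−ζ²) = 16.5/√0.309 = 29.7 rad/s.

ω_n ≈ 29.7 rad/s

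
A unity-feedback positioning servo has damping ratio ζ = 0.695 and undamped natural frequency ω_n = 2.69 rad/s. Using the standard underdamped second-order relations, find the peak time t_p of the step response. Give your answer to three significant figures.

t_p ≈ 1.62 s

The damped frequency is ω_d = ω_n√(1−ζ²) = 2.69·√(1−0.483) = 1.93 rad/s.
Peak time t_p = π/ω_d = π/1.93 = 1.62 s.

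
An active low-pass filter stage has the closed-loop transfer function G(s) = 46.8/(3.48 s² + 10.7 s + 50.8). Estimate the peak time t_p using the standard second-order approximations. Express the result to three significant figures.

Dividing through by 3.48: denominator becomes s² + 3.075 s + 14.60.
So ω_n = √14.60 = 3.82 rad/s and ζ = 3.075/(2·3.82) = 0.402.
ω_d = ω_n√(1−ζ²) = 3.50 rad/s. t_p = π/ω_d = 0.898 s.

t_p ≈ 0.898 s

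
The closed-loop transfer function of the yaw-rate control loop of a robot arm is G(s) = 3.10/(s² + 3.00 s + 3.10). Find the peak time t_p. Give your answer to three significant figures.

Matching coefficients with s² + 2ζω_n s + ω_n² gives ω_n² = 3.10 ⇒ ω_n = 1.76 rad/s, and ζ = 3.00/(2ω_n) = 0.852.
ω_d = 1.76·√(1 − 0.852²) = 0.922 rad/s. Then t_p = π/ω_d = 3.41 s.

t_p ≈ 3.41 s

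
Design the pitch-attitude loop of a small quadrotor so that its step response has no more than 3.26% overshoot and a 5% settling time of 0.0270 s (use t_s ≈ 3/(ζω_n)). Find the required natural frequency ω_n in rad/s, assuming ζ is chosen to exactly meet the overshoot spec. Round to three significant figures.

Inverting the overshoot relation: ζ = |ln 0.0326|/√(π² + ln²0.0326) = 0.737.
Then ω_n = 3/(ζ t_s) = 3/(0.737 × 0.0270) = 151 rad/s.

ω_n ≈ 151 rad/s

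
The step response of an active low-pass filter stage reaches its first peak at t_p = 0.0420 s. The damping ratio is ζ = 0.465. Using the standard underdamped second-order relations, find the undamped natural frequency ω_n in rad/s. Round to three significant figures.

ω_n ≈ 84.5 rad/s

Peak time t_p = π/ω_d, so ω_d = π/t_p = π/0.0420 = 74.8 rad/s.
ω_n = ω_d/√(1−ζ²) = 74.8/√0.784 = 84.5 rad/s.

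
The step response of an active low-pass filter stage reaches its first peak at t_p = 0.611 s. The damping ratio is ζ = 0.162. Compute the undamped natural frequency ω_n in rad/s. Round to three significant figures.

ω_n ≈ 5.21 rad/s

Peak time t_p = π/ω_d, so ω_d = π/t_p = π/0.611 = 5.14 rad/s.
ω_n = ω_d/√(1−ζ²) = 5.14/√0.974 = 5.21 rad/s.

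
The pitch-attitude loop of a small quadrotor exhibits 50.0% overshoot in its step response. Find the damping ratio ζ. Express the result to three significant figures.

From %OS = 100·exp(−πζ/√(1−ζ²)), invert to get ζ = −ln(OS)/√(π² + ln²(OS)) with OS = 0.500.
−ln 0.500 = 0.6931, so ζ = 0.6931/√(π² + 0.4805) = 0.215.

ζ ≈ 0.215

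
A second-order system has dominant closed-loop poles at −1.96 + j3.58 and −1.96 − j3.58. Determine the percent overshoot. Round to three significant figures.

The poles are at −σ ± jω_d with σ = 1.96 and ω_d = 3.58, so ω_n = √(σ²+ω_d²) = 4.08 rad/s and ζ = σ/ω_n = 0.480.
Overshoot: exp(−π·0.480/√(1−0.480²)) = 0.179, i.e. 17.9%.

%OS ≈ 17.9%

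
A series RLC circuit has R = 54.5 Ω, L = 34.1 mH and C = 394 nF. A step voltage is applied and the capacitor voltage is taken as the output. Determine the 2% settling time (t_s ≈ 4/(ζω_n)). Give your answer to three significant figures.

For a series RLC circuit (capacitor voltage as output), ω_n = 1/√(LC) = 1/√(34.1 mH · 394 nF) = 8630 rad/s.
ζ = (R/2)·√(C/L) = (54.5/2)·√(394 nF/34.1 mH) = 0.0926.
t_s ≈ 4/(ζω_n) = 0.00501 s.

t_s ≈ 0.00501 s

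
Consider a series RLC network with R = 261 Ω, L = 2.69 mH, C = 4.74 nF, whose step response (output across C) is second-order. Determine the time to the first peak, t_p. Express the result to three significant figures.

For a series RLC circuit (capacitor voltage as output), ω_n = 1/√(LC) = 1/√(2.69 mH · 4.74 nF) = 280000 rad/s.
ζ = (R/2)·√(C/L) = (261/2)·√(4.74 nF/2.69 mH) = 0.173.
ω_d = 280000·√(1 − 0.173²) = 276000 rad/s. t_p = π/ω_d = 0.0000114 s.

t_p ≈ 0.0000114 s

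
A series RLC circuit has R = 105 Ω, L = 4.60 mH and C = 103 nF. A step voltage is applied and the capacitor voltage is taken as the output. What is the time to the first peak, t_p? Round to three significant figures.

t_p ≈ 0.0000706 s

For a series RLC circuit (capacitor voltage as output), ω_n = 1/√(LC) = 1/√(4.60 mH · 103 nF) = 45900 rad/s.
ζ = (R/2)·√(C/L) = (105/2)·√(103 nF/4.60 mH) = 0.248.
ω_d = ω_n√(1−ζ²) = 44500 rad/s. t_p = π/ω_d = 0.0000706 s.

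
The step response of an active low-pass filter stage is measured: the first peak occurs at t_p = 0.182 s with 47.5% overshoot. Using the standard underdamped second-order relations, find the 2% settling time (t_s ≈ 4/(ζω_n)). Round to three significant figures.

The overshoot fixes ζ = −ln(OS)/√(π²+ln²(OS)) = 0.231.
From t_p = π/ω_d, ω_d = π/0.182 = 17.3 rad/s, so ω_n = ω_d/√(1−ζ²) = 17.7 rad/s.
t_s ≈ 4/(ζω_n) = 4/(0.231·17.7) = 0.978 s.

t_s ≈ 0.978 s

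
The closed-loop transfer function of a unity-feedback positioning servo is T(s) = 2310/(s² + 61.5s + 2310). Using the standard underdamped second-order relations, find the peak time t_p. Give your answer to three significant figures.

Comparing the denominator to s² + 2ζω_n s + ω_n²: ω_n = √2310 = 48.1 rad/s, and 2ζω_n = 61.5 so ζ = 61.5/(2·48.1) = 0.640.
The damped frequency ω_d = ω_n√(1−ζ²) = 36.9 rad/s. Then t_p = π/ω_d = 0.0850 s.

t_p ≈ 0.0850 s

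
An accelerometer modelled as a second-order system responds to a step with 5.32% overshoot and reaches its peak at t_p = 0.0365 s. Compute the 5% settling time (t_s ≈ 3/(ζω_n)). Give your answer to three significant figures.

t_s ≈ 0.0373 s

From the overshoot, ζ = −ln(OS)/√(π²+ln²(OS)) = 0.683.
From t_p = π/ω_d, ω_d = π/0.0365 = 86.1 rad/s, so ω_n = ω_d/√(1−ζ²) = 118 rad/s.
t_s ≈ 3/(ζω_n) = 3/(0.683·118) = 0.0373 s.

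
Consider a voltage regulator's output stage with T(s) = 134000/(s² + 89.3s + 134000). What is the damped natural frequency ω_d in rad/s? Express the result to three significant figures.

ω_n = √134000 = 366 rad/s; ζ = 89.3/(2·366) = 0.122.
ω_d = ω_n√(1−ζ²) = 363 rad/s.

ω_d ≈ 363 rad/s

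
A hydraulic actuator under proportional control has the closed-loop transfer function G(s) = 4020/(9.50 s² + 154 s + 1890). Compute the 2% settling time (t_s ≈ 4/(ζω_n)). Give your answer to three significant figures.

Dividing through by 9.50: denominator becomes s² + 16.21 s + 198.9.
So ω_n = √198.9 = 14.1 rad/s and ζ = 16.21/(2·14.1) = 0.575.
t_s ≈ 4/(ζω_n) = 0.494 s.

t_s ≈ 0.494 s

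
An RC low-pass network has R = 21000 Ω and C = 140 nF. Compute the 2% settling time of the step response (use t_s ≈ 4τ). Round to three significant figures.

t_s ≈ 0.0118 s

τ = RC = 21000 × 140 nF = 0.00294 s.
t_s ≈ 4τ = 0.0118 s.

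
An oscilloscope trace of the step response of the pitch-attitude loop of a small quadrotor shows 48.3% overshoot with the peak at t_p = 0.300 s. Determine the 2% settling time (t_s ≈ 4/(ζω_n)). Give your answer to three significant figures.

The overshoot fixes ζ = −ln(OS)/√(π²+ln²(OS)) = 0.226.
From t_p = π/ω_d, ω_d = π/0.300 = 10.5 rad/s, so ω_n = ω_d/√(1−ζ²) = 10.7 rad/s.
t_s ≈ 4/(ζω_n) = 4/(0.226·10.7) = 1.65 s.

t_s ≈ 1.65 s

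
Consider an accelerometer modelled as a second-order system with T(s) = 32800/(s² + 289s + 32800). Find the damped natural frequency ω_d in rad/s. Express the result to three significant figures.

ω_d ≈ 109 rad/s

Comparing the denominator to s² + 2ζω_n s + ω_n²: ω_n = √32800 = 181 rad/s, and 2ζω_n = 289 so ζ = 289/(2·181) = 0.798.
ω_d = ω_n√(1−ζ²) = 109 rad/s.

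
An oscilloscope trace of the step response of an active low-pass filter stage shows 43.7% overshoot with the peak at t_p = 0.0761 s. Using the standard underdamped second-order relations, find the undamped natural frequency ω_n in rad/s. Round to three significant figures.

From the overshoot, ζ = −ln(OS)/√(π²+ln²(OS)) = 0.255.
t_p = π/ω_d ⇒ ω_d = 41.3 rad/s; then ω_n = ω_d/√(1−ζ²) = 42.7 rad/s.

ω_n ≈ 42.7 rad/s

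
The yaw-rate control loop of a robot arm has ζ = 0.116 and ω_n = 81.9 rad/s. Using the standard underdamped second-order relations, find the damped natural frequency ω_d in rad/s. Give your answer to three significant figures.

ω_d = ω_n√(1−ζ²) = 81.9·√0.987 = 81.3 rad/s.

ω_d ≈ 81.3 rad/s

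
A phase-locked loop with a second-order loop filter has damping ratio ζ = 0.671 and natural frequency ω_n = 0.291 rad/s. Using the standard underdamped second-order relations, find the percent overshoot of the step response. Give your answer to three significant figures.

%OS ≈ 5.82%

For an underdamped second-order system, %OS = 100·exp(−πζ/√(1−ζ²)).
πζ/√(1−ζ²) = π·0.671/√(1−0.450) = 2.843, so %OS = 100·e^(−2.843) = 5.82%.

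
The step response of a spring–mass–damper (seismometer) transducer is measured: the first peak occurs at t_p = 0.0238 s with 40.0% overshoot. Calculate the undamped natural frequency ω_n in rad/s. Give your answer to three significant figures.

ζ from %OS: ζ = |ln 0.400|/√(π²+ln²0.400) = 0.280.
From t_p = π/ω_d, ω_d = π/0.0238 = 132 rad/s, so ω_n = ω_d/√(1−ζ²) = 137 rad/s.

ω_n ≈ 137 rad/s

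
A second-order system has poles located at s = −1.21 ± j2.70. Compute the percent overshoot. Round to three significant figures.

%OS ≈ 24.5%

The poles are at −σ ± jω_d with σ = 1.21 and ω_d = 2.70, so ω_n = √(σ²+ω_d²) = 2.96 rad/s and ζ = σ/ω_n = 0.409.
%OS = 100·exp(−πζ/√(1−ζ²)) = 24.5%.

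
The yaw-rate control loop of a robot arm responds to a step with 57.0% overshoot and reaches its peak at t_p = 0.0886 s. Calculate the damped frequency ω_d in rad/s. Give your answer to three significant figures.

t_p = π/ω_d, so ω_d = π/0.0886 = 35.5 rad/s.

ω_d ≈ 35.5 rad/s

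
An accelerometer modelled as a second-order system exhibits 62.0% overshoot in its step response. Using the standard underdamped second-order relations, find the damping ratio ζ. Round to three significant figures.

ζ ≈ 0.150

From %OS = 100·exp(−πζ/√(1−ζ²)), invert to get ζ = −ln(OS)/√(π² + ln²(OS)) with OS = 0.620.
−ln 0.620 = 0.4780, so ζ = 0.4780/√(π² + 0.2285) = 0.150.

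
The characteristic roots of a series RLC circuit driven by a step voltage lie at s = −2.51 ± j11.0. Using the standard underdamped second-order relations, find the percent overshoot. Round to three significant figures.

%OS ≈ 48.8%

With σ = 2.51, ω_d = 11.0: ω_n = √(σ²+ω_d²) = 11.3 rad/s, ζ = σ/ω_n = 0.222.
Overshoot: exp(−π·0.222/√(1−0.222²)) = 0.488, i.e. 48.8%.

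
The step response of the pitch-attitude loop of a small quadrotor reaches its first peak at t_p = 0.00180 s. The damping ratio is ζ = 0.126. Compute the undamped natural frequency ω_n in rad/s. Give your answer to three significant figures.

ω_n ≈ 1760 rad/s

Peak time t_p = π/ω_d, so ω_d = π/t_p = π/0.00180 = 1750 rad/s.
ω_n = ω_d/√(1−ζ²) = 1750/√0.984 = 1760 rad/s.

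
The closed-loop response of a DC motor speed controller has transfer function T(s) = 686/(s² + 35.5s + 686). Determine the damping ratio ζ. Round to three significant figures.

Matching coefficients with s² + 2ζω_n s + ω_n² gives ω_n² = 686 ⇒ ω_n = 26.2 rad/s, and ζ = 35.5/(2ω_n) = 0.678.

ζ ≈ 0.678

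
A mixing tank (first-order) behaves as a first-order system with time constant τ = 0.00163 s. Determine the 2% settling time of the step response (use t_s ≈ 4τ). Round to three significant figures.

t_s ≈ 0.00652 s

t_s ≈ 4τ = 0.00652 s.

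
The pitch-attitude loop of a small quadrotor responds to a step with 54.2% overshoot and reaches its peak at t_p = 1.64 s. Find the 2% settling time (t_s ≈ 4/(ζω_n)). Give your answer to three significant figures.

ζ from %OS: ζ = |ln 0.542|/√(π²+ln²0.542) = 0.191.
t_p = π/ω_d ⇒ ω_d = 1.92 rad/s; then ω_n = ω_d/√(1−ζ²) = 1.95 rad/s.
t_s ≈ 4/(ζω_n) = 4/(0.191·1.95) = 10.7 s.

t_s ≈ 10.7 s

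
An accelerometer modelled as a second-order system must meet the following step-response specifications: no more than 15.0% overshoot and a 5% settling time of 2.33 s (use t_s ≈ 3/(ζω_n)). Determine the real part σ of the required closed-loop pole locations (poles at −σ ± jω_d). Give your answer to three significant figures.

σ ≈ 1.29

The settling-time spec alone fixes σ = ζω_n = 3/t_s = 3/2.33 = 1.29.
(Overshoot then fixes ζ = 0.517 and hence ω_d = σ·√(1−ζ²)/ζ = 2.13 rad/s.)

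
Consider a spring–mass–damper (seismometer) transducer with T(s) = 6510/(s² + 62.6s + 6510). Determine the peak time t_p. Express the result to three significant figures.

t_p ≈ 0.0422 s

ω_n = √6510 = 80.7 rad/s; ζ = 62.6/(2·80.7) = 0.388.
ω_d = ω_n√(1−ζ²) = 74.4 rad/s. Then t_p = π/ω_d = 0.0422 s.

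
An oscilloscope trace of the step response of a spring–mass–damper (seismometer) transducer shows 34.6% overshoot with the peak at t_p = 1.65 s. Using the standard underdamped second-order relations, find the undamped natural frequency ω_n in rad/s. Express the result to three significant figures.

ω_n ≈ 2.01 rad/s

From the overshoot, ζ = −ln(OS)/√(π²+ln²(OS)) = 0.320.
From t_p = π/ω_d, ω_d = π/1.65 = 1.90 rad/s, so ω_n = ω_d/√(1−ζ²) = 2.01 rad/s.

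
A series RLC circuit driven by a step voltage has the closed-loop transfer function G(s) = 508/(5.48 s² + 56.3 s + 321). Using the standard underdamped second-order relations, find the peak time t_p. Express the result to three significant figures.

Dividing through by 5.48: denominator becomes s² + 10.27 s + 58.58.
So ω_n = √58.58 = 7.65 rad/s and ζ = 10.27/(2·7.65) = 0.671.
ω_d = ω_n√(1−ζ²) = 5.67 rad/s. t_p = π/ω_d = 0.554 s.

t_p ≈ 0.554 s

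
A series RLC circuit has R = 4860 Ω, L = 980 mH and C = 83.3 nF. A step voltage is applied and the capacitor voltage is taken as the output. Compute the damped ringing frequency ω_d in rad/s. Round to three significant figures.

ω_d ≈ 2470 rad/s

For a series RLC circuit (capacitor voltage as output), ω_n = 1/√(LC) = 1/√(980 mH · 83.3 nF) = 3500 rad/s.
ζ = (R/2)·√(C/L) = (4860/2)·√(83.3 nF/980 mH) = 0.708.
ω_d = ω_n√(1−ζ²) = 2470 rad/s.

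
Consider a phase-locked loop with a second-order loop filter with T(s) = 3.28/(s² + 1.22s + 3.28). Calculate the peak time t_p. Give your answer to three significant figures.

t_p ≈ 1.84 s

Matching coefficients with s² + 2ζω_n s + ω_n² gives ω_n² = 3.28 ⇒ ω_n = 1.81 rad/s, and ζ = 1.22/(2ω_n) = 0.337.
ω_d = 1.81·√(1 − 0.337²) = 1.71 rad/s. Then t_p = π/ω_d = 1.84 s.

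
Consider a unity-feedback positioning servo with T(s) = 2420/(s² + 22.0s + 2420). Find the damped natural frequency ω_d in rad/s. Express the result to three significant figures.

Matching coefficients with s² + 2ζω_n s + ω_n² gives ω_n² = 2420 ⇒ ω_n = 49.2 rad/s, and ζ = 22.0/(2ω_n) = 0.224.
ω_d = 49.2·√(1 − 0.224²) = 47.9 rad/s.

ω_d ≈ 47.9 rad/s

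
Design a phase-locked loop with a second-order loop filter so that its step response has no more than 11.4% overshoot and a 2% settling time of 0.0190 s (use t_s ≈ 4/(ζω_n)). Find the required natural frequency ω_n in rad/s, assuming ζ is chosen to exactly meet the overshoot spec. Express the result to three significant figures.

Inverting the overshoot relation: ζ = |ln 0.114|/√(π² + ln²0.114) = 0.569.
Then ω_n = 4/(ζ t_s) = 4/(0.569 × 0.0190) = 370 rad/s.

ω_n ≈ 370 rad/s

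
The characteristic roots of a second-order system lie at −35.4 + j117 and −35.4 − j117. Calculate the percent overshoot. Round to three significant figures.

With σ = 35.4, ω_d = 117: ω_n = √(σ²+ω_d²) = 122 rad/s, ζ = σ/ω_n = 0.290.
%OS = 100·exp(−πζ/√(1−ζ²)) = 38.7%.

%OS ≈ 38.7%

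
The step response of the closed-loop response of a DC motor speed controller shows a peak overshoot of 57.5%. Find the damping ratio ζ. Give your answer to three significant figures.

ζ ≈ 0.173

ζ = −ln(OS)/√(π² + (ln OS)²). With OS = 0.575, ln OS = −0.5534 and ζ = 0.5534/3.190 = 0.173.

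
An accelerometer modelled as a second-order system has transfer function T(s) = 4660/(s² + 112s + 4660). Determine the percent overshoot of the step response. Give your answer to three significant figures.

Matching coefficients with s² + 2ζω_n s + ω_n² gives ω_n² = 4660 ⇒ ω_n = 68.3 rad/s, and ζ = 112/(2ω_n) = 0.820.
%OS = 100·exp(−πζ/√(1−ζ²)) = 1.10%.

%OS ≈ 1.10%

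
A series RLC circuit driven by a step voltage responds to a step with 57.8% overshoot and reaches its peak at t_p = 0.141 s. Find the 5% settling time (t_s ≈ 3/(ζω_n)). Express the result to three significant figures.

t_s ≈ 0.772 s

The overshoot fixes ζ = −ln(OS)/√(π²+ln²(OS)) = 0.172.
t_p = π/ω_d ⇒ ω_d = 22.3 rad/s; then ω_n = ω_d/√(1−ζ²) = 22.6 rad/s.
t_s ≈ 3/(ζω_n) = 3/(0.172·22.6) = 0.772 s.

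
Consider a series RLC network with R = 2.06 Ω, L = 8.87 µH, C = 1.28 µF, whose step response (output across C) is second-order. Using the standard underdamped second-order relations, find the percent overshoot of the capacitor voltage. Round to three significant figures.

%OS ≈ 26.3%

For a series RLC circuit (capacitor voltage as output), ω_n = 1/√(LC) = 1/√(8.87 µH · 1.28 µF) = 297000 rad/s.
ζ = (R/2)·√(C/L) = (2.06/2)·√(1.28 µF/8.87 µH) = 0.391.
%OS = 100·exp(−πζ/√(1−ζ²)) = 26.3%.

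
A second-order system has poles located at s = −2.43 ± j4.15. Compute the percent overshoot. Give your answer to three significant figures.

%OS ≈ 15.9%

With σ = 2.43, ω_d = 4.15: ω_n = √(σ²+ω_d²) = 4.81 rad/s, ζ = σ/ω_n = 0.505.
Overshoot: exp(−π·0.505/√(1−0.505²)) = 0.159, i.e. 15.9%.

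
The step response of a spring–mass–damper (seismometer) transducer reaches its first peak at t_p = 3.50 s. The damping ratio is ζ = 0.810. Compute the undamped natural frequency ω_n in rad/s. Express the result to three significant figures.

Peak time t_p = π/ω_d, so ω_d = π/t_p = π/3.50 = 0.898 rad/s.
ω_n = ω_d/√(1−ζ²) = 0.898/√0.344 = 1.53 rad/s.

ω_n ≈ 1.53 rad/s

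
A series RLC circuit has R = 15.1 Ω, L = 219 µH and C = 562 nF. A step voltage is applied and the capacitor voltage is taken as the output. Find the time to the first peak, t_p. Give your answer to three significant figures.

For a series RLC circuit (capacitor voltage as output), ω_n = 1/√(LC) = 1/√(219 µH · 562 nF) = 90100 rad/s.
ζ = (R/2)·√(C/L) = (15.1/2)·√(562 nF/219 µH) = 0.382.
ω_d = 90100·√(1 − 0.382²) = 83300 rad/s. t_p = π/ω_d = 0.0000377 s.

t_p ≈ 0.0000377 s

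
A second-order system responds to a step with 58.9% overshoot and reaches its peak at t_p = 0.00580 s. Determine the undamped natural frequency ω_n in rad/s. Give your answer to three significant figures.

ω_n ≈ 549 rad/s

From the overshoot, ζ = −ln(OS)/√(π²+ln²(OS)) = 0.166.
From t_p = π/ω_d, ω_d = π/0.00580 = 542 rad/s, so ω_n = ω_d/√(1−ζ²) = 549 rad/s.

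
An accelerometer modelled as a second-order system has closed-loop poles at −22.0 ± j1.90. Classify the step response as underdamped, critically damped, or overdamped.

Since the poles form a complex-conjugate pair with nonzero imaginary part, the response is underdamped.

underdamped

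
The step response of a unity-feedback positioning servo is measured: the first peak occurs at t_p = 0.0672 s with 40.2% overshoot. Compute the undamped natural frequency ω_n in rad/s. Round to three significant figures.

From the overshoot, ζ = −ln(OS)/√(π²+ln²(OS)) = 0.279.
From t_p = π/ω_d, ω_d = π/0.0672 = 46.7 rad/s, so ω_n = ω_d/√(1−ζ²) = 48.7 rad/s.

ω_n ≈ 48.7 rad/s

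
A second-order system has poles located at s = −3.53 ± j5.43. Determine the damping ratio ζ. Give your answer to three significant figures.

The poles are at −σ ± jω_d with σ = 3.53 and ω_d = 5.43, so ω_n = √(σ²+ω_d²) = 6.48 rad/s and ζ = σ/ω_n = 0.545.

ζ ≈ 0.545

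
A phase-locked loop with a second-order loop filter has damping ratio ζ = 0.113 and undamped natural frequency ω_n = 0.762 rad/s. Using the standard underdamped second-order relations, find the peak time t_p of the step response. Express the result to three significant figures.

The damped frequency is ω_d = ω_n√(1−ζ²) = 0.762·√(1−0.0128) = 0.757 rad/s.
Peak time t_p = π/ω_d = π/0.757 = 4.15 s.

t_p ≈ 4.15 s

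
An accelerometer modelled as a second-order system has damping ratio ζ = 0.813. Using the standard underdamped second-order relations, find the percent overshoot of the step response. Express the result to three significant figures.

For an underdamped second-order system, %OS = 100·exp(−πζ/√(1−ζ²)).
πζ/√(1−ζ²) = π·0.813/√(1−0.661) = 4.387, so %OS = 100·e^(−4.387) = 1.24%.

%OS ≈ 1.24%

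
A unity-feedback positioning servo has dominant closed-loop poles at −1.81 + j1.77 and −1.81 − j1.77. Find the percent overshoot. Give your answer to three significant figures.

|pole| = ω_n = √(1.81² + 1.77²) = 2.53 rad/s; ζ = cos θ = σ/ω_n = 0.715.
%OS = 100·exp(−πζ/√(1−ζ²)) = 4.03%.

%OS ≈ 4.03%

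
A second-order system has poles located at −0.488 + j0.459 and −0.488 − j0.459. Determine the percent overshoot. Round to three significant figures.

|pole| = ω_n = √(0.488² + 0.459²) = 0.670 rad/s; ζ = cos θ = σ/ω_n = 0.728.
Overshoot: exp(−π·0.728/√(1−0.728²)) = 0.0354, i.e. 3.54%.

%OS ≈ 3.54%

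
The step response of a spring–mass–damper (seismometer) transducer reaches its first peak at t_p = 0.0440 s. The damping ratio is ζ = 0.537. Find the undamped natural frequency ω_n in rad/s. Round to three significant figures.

ω_n ≈ 84.6 rad/s

Peak time t_p = π/ω_d, so ω_d = π/t_p = π/0.0440 = 71.4 rad/s.
ω_n = ω_d/√(1−ζ²) = 71.4/√0.712 = 84.6 rad/s.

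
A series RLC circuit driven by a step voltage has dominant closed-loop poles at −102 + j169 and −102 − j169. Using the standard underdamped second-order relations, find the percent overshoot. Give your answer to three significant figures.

%OS ≈ 15.0%

With σ = 102, ω_d = 169: ω_n = √(σ²+ω_d²) = 197 rad/s, ζ = σ/ω_n = 0.517.
Overshoot: exp(−π·0.517/√(1−0.517²)) = 0.150, i.e. 15.0%.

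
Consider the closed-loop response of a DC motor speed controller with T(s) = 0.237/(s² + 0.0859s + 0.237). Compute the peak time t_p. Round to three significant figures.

ω_n = √0.237 = 0.487 rad/s; ζ = 0.0859/(2·0.487) = 0.0882.
ω_d = 0.487·√(1 − 0.0882²) = 0.485 rad/s. Then t_p = π/ω_d = 6.48 s.

t_p ≈ 6.48 s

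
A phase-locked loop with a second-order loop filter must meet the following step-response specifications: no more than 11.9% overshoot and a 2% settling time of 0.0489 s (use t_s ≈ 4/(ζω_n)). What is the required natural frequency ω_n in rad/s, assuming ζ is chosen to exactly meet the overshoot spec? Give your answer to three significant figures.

ω_n ≈ 146 rad/s

From %OS = 100·exp(−πζ/√(1−ζ²)), invert to get ζ = −ln(OS)/√(π² + ln²(OS)) with OS = 0.119.
−ln 0.119 = 2.129, so ζ = 2.129/√(π² + 4.531) = 0.561.
From t_s ≈ 4/(ζω_n): ω_n = 4/(ζ·t_s) = 4/(0.561·0.0489) = 146 rad/s.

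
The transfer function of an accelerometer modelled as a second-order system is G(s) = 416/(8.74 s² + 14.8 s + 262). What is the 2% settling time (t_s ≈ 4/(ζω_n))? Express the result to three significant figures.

t_s ≈ 4.72 s

Dividing through by 8.74: denominator becomes s² + 1.693 s + 29.98.
So ω_n = √29.98 = 5.48 rad/s and ζ = 1.693/(2·5.48) = 0.155.
t_s ≈ 4/(ζω_n) = 4.72 s.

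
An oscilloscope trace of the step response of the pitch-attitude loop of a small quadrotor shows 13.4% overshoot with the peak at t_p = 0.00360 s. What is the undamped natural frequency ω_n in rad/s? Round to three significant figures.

The overshoot fixes ζ = −ln(OS)/√(π²+ln²(OS)) = 0.539.
t_p = π/ω_d ⇒ ω_d = 873 rad/s; then ω_n = ω_d/√(1−ζ²) = 1040 rad/s.

ω_n ≈ 1040 rad/s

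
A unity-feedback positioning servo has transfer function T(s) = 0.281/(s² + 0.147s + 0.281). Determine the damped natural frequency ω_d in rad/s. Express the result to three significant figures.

ω_d ≈ 0.525 rad/s

Matching coefficients with s² + 2ζω_n s + ω_n² gives ω_n² = 0.281 ⇒ ω_n = 0.530 rad/s, and ζ = 0.147/(2ω_n) = 0.139.
The damped frequency ω_d = ω_n√(1−ζ²) = 0.525 rad/s.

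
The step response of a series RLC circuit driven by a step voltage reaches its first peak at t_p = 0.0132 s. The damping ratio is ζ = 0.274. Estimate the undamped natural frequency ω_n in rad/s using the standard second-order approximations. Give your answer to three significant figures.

ω_n ≈ 247 rad/s

Peak time t_p = π/ω_d, so ω_d = π/t_p = π/0.0132 = 238 rad/s.
ω_n = ω_d/√(1−ζ²) = 238/√0.925 = 247 rad/s.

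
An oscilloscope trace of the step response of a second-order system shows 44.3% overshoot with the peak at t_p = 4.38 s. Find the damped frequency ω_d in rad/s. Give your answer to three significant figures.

ω_d ≈ 0.717 rad/s

t_p = π/ω_d, so ω_d = π/4.38 = 0.717 rad/s.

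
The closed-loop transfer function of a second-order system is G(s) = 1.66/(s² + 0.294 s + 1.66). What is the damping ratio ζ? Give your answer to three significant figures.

Matching coefficients with s² + 2ζω_n s + ω_n² gives ω_n² = 1.66 ⇒ ω_n = 1.29 rad/s, and ζ = 0.294/(2ω_n) = 0.114.

ζ ≈ 0.114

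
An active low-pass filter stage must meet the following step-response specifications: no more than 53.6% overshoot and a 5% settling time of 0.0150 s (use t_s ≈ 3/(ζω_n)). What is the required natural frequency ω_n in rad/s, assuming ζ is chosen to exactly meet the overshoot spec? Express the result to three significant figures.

ω_n ≈ 1030 rad/s

ζ = −ln(OS)/√(π² + (ln OS)²). With OS = 0.536, ln OS = −0.6236 and ζ = 0.6236/3.203 = 0.195.
From t_s ≈ 3/(ζω_n): ω_n = 3/(ζ·t_s) = 3/(0.195·0.0150) = 1030 rad/s.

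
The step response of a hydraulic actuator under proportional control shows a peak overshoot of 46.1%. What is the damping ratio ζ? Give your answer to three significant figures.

ζ = −ln(OS)/√(π² + (ln OS)²). With OS = 0.461, ln OS = −0.7744 and ζ = 0.7744/3.236 = 0.239.

ζ ≈ 0.239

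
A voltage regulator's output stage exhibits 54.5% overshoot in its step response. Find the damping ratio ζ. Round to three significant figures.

Inverting the overshoot relation: ζ = |ln 0.545|/√(π² + ln²0.545) = 0.190.

ζ ≈ 0.190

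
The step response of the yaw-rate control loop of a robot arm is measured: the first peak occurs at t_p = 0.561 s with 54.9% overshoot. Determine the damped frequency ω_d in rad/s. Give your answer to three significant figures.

t_p = π/ω_d, so ω_d = π/0.561 = 5.60 rad/s.

ω_d ≈ 5.60 rad/s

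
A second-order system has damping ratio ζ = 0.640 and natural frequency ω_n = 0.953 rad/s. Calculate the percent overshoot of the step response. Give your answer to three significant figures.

For an underdamped second-order system, %OS = 100·exp(−πζ/√(1−ζ²)).
πζ/√(1−ζ²) = π·0.640/√(1−0.410) = 2.617, so %OS = 100·e^(−2.617) = 7.30%.

%OS ≈ 7.30%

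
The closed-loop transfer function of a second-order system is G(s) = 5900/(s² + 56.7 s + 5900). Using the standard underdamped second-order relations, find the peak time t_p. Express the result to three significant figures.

Matching coefficients with s² + 2ζω_n s + ω_n² gives ω_n² = 5900 ⇒ ω_n = 76.8 rad/s, and ζ = 56.7/(2ω_n) = 0.369.
ω_d = ω_n√(1−ζ²) = 71.4 rad/s. Then t_p = π/ω_d = 0.0440 s.

t_p ≈ 0.0440 s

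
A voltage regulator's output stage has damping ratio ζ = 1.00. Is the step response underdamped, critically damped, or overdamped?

critically damped

Since ζ = 1, the system is critically damped.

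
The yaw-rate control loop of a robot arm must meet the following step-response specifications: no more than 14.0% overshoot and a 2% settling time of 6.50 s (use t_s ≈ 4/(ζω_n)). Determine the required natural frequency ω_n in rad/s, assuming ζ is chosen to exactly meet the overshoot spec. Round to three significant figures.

Inverting the overshoot relation: ζ = |ln 0.140|/√(π² + ln²0.140) = 0.531.
Then ω_n = 4/(ζ t_s) = 4/(0.531 × 6.50) = 1.16 rad/s.

ω_n ≈ 1.16 rad/s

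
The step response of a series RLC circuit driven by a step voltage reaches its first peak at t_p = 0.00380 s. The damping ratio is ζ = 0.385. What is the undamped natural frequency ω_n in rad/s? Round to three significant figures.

ω_n ≈ 896 rad/s

Peak time t_p = π/ω_d, so ω_d = π/t_p = π/0.00380 = 827 rad/s.
ω_n = ω_d/√(1−ζ²) = 827/√0.852 = 896 rad/s.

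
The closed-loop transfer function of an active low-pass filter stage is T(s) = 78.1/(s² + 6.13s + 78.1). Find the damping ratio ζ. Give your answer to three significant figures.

ζ ≈ 0.347

Comparing the denominator to s² + 2ζω_n s + ω_n²: ω_n = √78.1 = 8.84 rad/s, and 2ζω_n = 6.13 so ζ = 6.13/(2·8.84) = 0.347.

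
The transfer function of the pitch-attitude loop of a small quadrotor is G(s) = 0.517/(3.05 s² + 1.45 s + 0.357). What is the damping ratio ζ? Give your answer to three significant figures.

ζ ≈ 0.695

Dividing through by 3.05: denominator becomes s² + 0.4754 s + 0.1170.
So ω_n = √0.1170 = 0.342 rad/s and ζ = 0.4754/(2·0.342) = 0.695.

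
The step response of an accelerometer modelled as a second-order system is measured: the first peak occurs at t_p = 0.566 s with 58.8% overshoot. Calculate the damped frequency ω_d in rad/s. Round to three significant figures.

ω_d ≈ 5.55 rad/s

t_p = π/ω_d, so ω_d = π/0.566 = 5.55 rad/s.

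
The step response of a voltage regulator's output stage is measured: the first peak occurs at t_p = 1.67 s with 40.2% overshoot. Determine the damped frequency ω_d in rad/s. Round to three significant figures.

t_p = π/ω_d, so ω_d = π/1.67 = 1.88 rad/s.

ω_d ≈ 1.88 rad/s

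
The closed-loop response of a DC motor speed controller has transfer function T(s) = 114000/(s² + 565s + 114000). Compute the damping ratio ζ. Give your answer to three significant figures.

ζ ≈ 0.837

ω_n = √114000 = 338 rad/s; ζ = 565/(2·338) = 0.837.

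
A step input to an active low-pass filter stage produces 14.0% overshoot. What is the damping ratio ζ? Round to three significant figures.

ζ = −ln(OS)/√(π² + (ln OS)²). With OS = 0.140, ln OS = −1.966 and ζ = 1.966/3.706 = 0.531.

ζ ≈ 0.531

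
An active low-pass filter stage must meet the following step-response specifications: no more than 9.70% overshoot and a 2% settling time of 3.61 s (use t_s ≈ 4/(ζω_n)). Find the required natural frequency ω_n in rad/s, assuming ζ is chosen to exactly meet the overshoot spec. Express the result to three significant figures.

ζ = −ln(OS)/√(π² + (ln OS)²). With OS = 0.0970, ln OS = −2.333 and ζ = 2.333/3.913 = 0.596.
From t_s ≈ 4/(ζω_n): ω_n = 4/(ζ·t_s) = 4/(0.596·3.61) = 1.86 rad/s.

ω_n ≈ 1.86 rad/s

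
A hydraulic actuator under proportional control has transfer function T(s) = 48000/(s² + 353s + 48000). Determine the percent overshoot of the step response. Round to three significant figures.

ω_n = √48000 = 219 rad/s; ζ = 353/(2·219) = 0.806.
%OS = 100 e^{−πζ/√(1−ζ²)} with ζ = 0.806 gives 1.40%.

%OS ≈ 1.40%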